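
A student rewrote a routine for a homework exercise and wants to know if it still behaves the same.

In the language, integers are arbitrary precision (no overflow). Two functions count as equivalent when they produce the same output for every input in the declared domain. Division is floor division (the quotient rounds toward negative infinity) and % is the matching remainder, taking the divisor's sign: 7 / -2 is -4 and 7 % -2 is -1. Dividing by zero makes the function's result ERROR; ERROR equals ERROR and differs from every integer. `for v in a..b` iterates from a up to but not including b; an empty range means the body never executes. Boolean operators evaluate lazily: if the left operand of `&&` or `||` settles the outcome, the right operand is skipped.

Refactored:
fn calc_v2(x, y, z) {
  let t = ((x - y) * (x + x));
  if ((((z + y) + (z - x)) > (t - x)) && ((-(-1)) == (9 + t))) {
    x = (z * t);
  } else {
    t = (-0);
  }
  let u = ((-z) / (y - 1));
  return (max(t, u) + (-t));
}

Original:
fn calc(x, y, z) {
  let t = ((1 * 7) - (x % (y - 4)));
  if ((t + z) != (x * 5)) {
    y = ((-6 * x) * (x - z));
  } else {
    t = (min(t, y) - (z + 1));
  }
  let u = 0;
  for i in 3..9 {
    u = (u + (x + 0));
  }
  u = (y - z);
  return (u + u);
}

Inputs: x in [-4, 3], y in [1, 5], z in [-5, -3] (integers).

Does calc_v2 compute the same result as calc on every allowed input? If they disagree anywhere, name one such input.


The rewrite breaks on x=-4, y=1, z=-5, where the results are 58 and ERROR.
calc: t := 8 | ((t + z) != (x * 5)): true | y := 24 | u := 0 | iter i=3: | u := -4 | iter i=4: | u := -8 | iter i=5: | u := -12 | iter i=6: | u := -16 | iter i=7: | u := -20 | iter i=8: | u := -24 | u := 29 | result 58
calc_v2: t := 40 | ((((z + y) + (z - x)) > (t - x)) && ((-(-1)) == (9 + t))): false | t := 0 | divide-by-zero, output ERROR
verdict: not equivalent; witness: x=-4, y=1, z=-5


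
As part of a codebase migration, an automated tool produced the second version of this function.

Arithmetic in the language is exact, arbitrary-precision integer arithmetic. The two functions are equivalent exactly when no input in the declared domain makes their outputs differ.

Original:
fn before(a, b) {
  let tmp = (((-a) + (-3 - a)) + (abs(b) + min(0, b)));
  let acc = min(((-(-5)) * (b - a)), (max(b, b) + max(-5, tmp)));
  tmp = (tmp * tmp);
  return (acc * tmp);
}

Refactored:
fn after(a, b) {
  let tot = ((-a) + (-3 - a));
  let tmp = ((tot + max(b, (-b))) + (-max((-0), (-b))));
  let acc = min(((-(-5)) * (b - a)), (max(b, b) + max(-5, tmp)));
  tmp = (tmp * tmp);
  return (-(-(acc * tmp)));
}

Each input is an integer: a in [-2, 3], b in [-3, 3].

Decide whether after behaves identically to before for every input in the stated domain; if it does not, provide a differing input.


Side by side, the visible changes include: statement counts differ; and local variable names differ; and min/max/abs usage differs.
One worked example (a=3, b=1) — before: tmp=-8, then acc=-10, then tmp=64, then returns -640; after: tot=-9, then tmp=-8, then acc=-10, then tmp=64, then returns -640; agreement on -640.
Sweeping the whole domain (42 inputs) finds no disagreement.
verdict: equivalent


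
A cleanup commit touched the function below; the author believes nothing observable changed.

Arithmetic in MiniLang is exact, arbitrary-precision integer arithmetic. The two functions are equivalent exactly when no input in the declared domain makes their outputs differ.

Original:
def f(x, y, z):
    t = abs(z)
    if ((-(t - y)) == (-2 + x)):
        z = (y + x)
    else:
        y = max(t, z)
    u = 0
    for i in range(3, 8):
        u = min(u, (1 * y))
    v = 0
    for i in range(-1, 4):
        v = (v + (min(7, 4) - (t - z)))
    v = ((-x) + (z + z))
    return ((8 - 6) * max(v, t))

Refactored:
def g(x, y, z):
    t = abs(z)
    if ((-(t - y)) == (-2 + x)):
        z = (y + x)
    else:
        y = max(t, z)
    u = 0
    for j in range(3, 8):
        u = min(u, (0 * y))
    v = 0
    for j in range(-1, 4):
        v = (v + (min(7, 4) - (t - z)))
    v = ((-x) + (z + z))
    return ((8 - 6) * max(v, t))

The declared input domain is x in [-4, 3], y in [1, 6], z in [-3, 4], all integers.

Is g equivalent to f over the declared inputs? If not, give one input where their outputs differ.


The edit looks behavioral (`1` became `0`), but over these ranges it never changes the outcome; all 384 inputs agree.
verdict: equivalent


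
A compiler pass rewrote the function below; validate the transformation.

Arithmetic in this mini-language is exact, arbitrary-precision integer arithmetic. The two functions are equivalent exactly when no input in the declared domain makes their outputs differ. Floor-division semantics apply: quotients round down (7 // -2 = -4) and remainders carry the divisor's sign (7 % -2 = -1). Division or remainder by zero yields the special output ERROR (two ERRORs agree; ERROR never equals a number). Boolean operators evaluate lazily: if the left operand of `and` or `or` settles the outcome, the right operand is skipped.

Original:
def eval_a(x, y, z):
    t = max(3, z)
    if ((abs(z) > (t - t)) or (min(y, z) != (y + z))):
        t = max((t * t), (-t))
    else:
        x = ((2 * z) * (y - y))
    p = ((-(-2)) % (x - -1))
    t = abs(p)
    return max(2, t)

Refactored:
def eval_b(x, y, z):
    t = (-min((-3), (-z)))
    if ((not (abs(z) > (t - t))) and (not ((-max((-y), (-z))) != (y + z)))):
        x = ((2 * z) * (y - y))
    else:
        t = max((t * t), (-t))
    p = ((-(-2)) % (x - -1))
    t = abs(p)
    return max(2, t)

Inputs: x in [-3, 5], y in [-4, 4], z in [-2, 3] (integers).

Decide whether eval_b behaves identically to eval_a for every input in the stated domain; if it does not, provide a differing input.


The two are interchangeable: boolean connective usage differs, and every declared input agrees.
As a probe, take x=2, y=1, z=3: eval_a runs t := 3 | ((abs(z) > (t - t)) or (min(y, z) != (y + z))): true | t := 9 | p := 2 | t := 2 | result 2; eval_b runs t := 3 | ((not (abs(z) > (t - t))) and (not ((-max((-y), (-z))) != (y + z)))): false | t := 9 | p := 2 | t := 2 | result 2; both end at 2.
Sweeping the whole domain (486 inputs) finds no disagreement.
verdict: equivalent


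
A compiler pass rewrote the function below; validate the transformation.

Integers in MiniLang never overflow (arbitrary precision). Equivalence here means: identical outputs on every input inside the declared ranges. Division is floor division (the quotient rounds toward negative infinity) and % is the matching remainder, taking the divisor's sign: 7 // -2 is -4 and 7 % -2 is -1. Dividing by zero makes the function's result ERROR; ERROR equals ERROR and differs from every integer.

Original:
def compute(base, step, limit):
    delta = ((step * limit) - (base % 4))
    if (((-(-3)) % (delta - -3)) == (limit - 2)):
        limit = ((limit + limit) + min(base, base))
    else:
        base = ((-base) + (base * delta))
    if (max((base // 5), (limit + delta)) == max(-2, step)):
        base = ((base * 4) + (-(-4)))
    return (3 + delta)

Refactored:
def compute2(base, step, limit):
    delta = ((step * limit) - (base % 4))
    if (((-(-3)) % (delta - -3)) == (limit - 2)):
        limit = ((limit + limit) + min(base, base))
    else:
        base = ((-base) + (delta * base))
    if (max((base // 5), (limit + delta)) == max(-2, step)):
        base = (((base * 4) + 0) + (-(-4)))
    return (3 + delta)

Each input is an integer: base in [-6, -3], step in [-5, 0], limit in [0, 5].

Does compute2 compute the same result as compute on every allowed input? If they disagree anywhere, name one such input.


The two versions differ — the changes include arithmetic usage differs, constant usage differs.
One worked example (base=-4, step=-3, limit=5) — compute: delta=-15, then (((-(-3)) % (delta - -3)) == (limit - 2)) is false, then base=64, then (max((base // 5), (limit + delta)) == max(-2, step)) is false, then returns -12; compute2: delta=-15, then (((-(-3)) % (delta - -3)) == (limit - 2)) is false, then base=64, then (max((base // 5), (limit + delta)) == max(-2, step)) is false, then returns -12; agreement on -12.
Sweeping the whole domain (144 inputs) finds no disagreement.
verdict: equivalent


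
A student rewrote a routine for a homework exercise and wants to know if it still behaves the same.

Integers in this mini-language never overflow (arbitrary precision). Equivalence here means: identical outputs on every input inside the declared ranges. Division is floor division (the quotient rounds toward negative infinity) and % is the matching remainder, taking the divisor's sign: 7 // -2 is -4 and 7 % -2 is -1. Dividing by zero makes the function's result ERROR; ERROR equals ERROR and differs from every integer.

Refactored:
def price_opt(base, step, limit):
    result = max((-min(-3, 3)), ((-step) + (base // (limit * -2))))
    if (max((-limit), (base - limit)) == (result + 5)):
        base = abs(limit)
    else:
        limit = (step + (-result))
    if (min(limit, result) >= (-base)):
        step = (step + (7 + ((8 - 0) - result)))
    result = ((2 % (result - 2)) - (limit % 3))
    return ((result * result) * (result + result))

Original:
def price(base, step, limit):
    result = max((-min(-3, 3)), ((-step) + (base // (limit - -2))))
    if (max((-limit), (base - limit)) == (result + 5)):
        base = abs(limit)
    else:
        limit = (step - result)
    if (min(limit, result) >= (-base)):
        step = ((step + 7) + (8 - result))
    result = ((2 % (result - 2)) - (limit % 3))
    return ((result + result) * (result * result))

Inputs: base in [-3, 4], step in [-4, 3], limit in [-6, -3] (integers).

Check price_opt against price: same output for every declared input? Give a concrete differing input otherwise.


At base=-3, step=-4, limit=-6: price gives -2, price_opt gives -16.
verdict: not equivalent; witness: base=-3, step=-4, limit=-6


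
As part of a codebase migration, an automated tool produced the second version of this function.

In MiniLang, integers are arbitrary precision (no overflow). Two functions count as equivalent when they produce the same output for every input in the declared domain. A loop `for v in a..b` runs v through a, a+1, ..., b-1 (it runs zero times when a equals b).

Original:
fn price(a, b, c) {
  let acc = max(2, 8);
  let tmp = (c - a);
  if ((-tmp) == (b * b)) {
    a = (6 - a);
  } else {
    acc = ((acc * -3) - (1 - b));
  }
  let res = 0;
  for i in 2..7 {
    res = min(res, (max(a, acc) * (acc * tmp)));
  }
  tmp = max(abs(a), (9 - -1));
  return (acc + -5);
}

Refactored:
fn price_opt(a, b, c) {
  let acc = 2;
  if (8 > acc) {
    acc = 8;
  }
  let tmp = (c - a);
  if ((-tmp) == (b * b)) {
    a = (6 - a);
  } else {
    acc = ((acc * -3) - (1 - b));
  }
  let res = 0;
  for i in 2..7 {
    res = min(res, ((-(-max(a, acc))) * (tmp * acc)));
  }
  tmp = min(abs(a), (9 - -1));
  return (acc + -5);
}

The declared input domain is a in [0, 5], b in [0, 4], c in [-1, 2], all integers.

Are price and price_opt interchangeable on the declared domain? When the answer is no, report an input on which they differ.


Equivalent. Although `max(abs(a), (9 - -1))` became `min(abs(a), (9 - -1))`, no input in the stated domain can expose it.
Sweeping the whole domain (120 inputs) finds no disagreement.
Tracing a=5, b=4, c=0: price: acc = 8; tmp = -5; ((-tmp) == (b * b)) -> false; acc = -21; res = 0; [i=2]; res = 0; [i=3]; res = 0; [i=4]; res = 0; [i=5]; res = 0; [i=6]; res = 0; tmp = 10; return -26 | price_opt: acc = 2; (8 > acc) -> true; acc = 8; tmp = -5; ((-tmp) == (b * b)) -> false; acc = -21; res = 0; [i=2]; res = 0; [i=3]; res = 0; [i=4]; res = 0; [i=5]; res = 0; [i=6]; res = 0; tmp = 5; return -26 — matching result -26.
verdict: equivalent


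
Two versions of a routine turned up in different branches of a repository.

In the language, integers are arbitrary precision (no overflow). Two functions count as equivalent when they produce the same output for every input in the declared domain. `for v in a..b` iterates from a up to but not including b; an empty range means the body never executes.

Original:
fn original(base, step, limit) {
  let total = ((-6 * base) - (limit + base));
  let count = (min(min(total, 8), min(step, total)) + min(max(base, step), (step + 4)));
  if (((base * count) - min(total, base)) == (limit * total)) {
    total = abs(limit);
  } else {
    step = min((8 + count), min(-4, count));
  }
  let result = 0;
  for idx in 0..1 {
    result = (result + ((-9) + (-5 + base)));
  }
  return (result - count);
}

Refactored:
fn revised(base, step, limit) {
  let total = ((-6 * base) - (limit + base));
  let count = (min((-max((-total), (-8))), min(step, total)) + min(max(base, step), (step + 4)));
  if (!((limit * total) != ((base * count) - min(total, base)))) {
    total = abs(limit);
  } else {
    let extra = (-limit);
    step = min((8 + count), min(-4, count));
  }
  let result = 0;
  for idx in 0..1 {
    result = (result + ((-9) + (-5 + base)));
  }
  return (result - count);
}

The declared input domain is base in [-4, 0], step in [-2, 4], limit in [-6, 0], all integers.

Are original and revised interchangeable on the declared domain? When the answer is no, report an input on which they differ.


Comparing the listings, the differences include: local variable names differ; statement counts differ; min/max/abs usage differs; boolean connective usage differs; comparison usage differs.
Spot check at base=-3, step=-1, limit=0 — original: total becomes 21; next count becomes -2; next (((base * count) - min(total, base)) == (limit * total)) evaluates to false; next step becomes -4; next result becomes 0; next at idx=0:; next result becomes -17; next final value -15. revised: total becomes 21; next count becomes -2; next (!((limit * total) != ((base * count) - min(total, base)))) evaluates to false; next extra becomes 0; next step becomes -4; next result becomes 0; next at idx=0:; next result becomes -17; next final value -15. Both give -15.
Across all 245 domain points the two functions coincide.
verdict: equivalent


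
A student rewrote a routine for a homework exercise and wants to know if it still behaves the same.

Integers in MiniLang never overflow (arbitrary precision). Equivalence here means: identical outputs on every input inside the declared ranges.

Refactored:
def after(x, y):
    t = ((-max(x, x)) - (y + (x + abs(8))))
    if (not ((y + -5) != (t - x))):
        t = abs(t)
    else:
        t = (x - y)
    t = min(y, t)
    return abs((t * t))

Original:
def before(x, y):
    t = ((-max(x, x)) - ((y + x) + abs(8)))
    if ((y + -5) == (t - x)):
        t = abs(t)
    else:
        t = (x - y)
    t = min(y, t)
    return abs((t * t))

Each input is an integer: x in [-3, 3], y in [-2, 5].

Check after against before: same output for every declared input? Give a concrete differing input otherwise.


The two versions differ — the changes include boolean connective usage differs; and comparison usage differs.
Spot check at x=-2, y=1 — before: t=-5, then ((y + -5) == (t - x)) is false, then t=-3, then t=-3, then returns 9. after: t=-5, then (not ((y + -5) != (t - x))) is false, then t=-3, then t=-3, then returns 9. Both give 9.
Every one of the 56 inputs gives matching results.
verdict: equivalent


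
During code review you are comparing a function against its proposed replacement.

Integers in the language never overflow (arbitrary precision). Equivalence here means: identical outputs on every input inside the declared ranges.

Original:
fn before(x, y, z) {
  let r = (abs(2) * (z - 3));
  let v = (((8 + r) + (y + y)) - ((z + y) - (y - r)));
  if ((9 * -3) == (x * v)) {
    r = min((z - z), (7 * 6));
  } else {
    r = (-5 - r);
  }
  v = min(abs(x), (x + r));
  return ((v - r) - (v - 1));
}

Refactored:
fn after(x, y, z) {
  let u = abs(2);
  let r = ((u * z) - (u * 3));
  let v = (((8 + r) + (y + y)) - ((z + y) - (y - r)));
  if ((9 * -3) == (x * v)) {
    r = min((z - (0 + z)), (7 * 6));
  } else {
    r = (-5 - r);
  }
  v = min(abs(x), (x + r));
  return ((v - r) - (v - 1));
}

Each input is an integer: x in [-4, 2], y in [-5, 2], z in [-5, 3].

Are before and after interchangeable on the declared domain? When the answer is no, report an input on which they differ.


This is a faithful refactor — constant usage differs, plus arithmetic usage differs, plus local variable names differ, plus statement counts differ, but the computed results match everywhere.
As a probe, take x=-4, y=2, z=-5: before runs r = -16; v = 17; ((9 * -3) == (x * v)) -> false; r = 11; v = 4; return -10; after runs u = 2; r = -16; v = 17; ((9 * -3) == (x * v)) -> false; r = 11; v = 4; return -10; both end at -10.
Across all 504 domain points the two functions coincide.
verdict: equivalent


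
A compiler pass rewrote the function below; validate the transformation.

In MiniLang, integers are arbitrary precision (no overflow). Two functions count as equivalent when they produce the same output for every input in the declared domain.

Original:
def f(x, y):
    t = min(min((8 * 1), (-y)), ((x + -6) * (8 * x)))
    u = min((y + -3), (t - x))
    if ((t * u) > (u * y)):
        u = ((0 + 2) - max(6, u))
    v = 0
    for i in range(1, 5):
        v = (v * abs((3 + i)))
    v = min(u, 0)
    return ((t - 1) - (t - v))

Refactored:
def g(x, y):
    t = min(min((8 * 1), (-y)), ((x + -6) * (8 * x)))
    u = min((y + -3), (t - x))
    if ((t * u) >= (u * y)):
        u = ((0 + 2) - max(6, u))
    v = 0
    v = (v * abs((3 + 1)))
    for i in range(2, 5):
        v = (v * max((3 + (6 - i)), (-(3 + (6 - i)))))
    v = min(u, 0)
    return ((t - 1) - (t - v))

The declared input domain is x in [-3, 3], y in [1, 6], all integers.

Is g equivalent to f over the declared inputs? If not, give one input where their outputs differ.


x=-3, y=3 yields -1 from f but -5 from g.
verdict: not equivalent; witness: x=-3, y=3


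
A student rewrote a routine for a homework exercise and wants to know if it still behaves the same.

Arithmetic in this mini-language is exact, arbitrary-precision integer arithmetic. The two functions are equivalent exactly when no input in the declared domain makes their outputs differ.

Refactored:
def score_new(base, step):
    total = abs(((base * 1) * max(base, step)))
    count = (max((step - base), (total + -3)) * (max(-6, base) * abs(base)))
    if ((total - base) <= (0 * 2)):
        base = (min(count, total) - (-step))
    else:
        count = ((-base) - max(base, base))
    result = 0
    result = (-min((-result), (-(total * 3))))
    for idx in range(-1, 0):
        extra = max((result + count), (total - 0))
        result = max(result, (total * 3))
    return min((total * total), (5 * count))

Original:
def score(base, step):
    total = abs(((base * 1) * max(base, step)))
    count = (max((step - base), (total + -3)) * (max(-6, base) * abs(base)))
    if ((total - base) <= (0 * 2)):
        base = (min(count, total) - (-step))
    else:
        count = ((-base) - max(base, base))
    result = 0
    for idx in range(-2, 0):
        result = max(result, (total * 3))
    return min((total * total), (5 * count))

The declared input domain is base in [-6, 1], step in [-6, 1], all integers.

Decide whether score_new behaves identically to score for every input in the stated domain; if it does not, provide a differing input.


Although constant usage differs; arithmetic usage differs; statement counts differ; local variable names differ; min/max/abs usage differs; loop structure differs, 64/64 inputs agree.
verdict: equivalent


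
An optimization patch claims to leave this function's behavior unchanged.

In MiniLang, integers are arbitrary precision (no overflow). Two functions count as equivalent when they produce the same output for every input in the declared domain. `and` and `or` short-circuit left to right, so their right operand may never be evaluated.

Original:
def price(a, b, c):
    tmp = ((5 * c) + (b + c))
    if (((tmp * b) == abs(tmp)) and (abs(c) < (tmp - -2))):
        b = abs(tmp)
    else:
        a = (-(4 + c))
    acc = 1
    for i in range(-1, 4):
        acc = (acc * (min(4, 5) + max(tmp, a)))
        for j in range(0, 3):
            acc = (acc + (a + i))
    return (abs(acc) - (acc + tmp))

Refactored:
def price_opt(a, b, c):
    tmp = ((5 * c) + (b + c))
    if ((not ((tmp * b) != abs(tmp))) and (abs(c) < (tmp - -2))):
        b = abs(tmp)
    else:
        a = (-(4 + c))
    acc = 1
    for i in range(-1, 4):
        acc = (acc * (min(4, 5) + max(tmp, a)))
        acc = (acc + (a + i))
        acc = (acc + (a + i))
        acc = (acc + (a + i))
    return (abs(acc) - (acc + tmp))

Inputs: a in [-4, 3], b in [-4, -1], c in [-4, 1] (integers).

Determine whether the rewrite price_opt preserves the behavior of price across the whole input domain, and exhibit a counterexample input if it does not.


Side by side, the visible changes include: loop structure differs, and boolean connective usage differs, and local variable names differ, and arithmetic usage differs, and statement counts differ, and comparison usage differs.
One worked example (a=-4, b=-1, c=-4) — price: tmp := -25 | (((tmp * b) == abs(tmp)) and (abs(c) < (tmp - -2))): false | a := 0 | acc := 1 | iter i=-1: | acc := 4 | iter j=0: | acc := 3 | iter j=1: | acc := 2 | iter j=2: | acc := 1 | iter i=0: | acc := 4 | iter j=0: | acc := 4 | iter j=1: | acc := 4 | iter j=2: | acc := 4 | iter i=1: | acc := 16 | iter j=0: | acc := 17 | iter j=1: | acc := 18 | iter j=2: | acc := 19 | iter i=2: | acc := 76 | iter j=0: | acc := 78 | iter j=1: | acc := 80 | iter j=2: | acc := 82 | iter i=3: | acc := 328 | iter j=0: | acc := 331 | iter j=1: | acc := 334 | iter j=2: | acc := 337 | result 25; price_opt: tmp := -25 | ((not ((tmp * b) != abs(tmp))) and (abs(c) < (tmp - -2))): false | a := 0 | acc := 1 | iter i=-1: | acc := 4 | acc := 3 | acc := 2 | acc := 1 | iter i=0: | acc := 4 | acc := 4 | acc := 4 | acc := 4 | iter i=1: | acc := 16 | acc := 17 | acc := 18 | acc := 19 | iter i=2: | acc := 76 | acc := 78 | acc := 80 | acc := 82 | iter i=3: | acc := 328 | acc := 331 | acc := 334 | acc := 337 | result 25; agreement on 25.
Every one of the 192 inputs gives matching results.
verdict: equivalent


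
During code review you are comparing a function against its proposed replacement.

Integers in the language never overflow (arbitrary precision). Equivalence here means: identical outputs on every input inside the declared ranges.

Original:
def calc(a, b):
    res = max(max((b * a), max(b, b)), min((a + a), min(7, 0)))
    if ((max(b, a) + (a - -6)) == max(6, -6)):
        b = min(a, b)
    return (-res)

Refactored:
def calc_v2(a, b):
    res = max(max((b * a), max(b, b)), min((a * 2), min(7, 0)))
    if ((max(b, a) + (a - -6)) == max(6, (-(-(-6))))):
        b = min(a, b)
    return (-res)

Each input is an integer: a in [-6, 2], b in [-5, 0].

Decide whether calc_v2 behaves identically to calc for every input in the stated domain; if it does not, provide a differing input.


Comparing the listings, the differences include: arithmetic usage differs, constant usage differs.
Tracing a=1, b=-2: calc: res becomes 0; next ((max(b, a) + (a - -6)) == max(6, -6)) evaluates to false; next final value 0 | calc_v2: res becomes 0; next ((max(b, a) + (a - -6)) == max(6, (-(-(-6))))) evaluates to false; next final value 0 — matching result 0.
Every one of the 54 inputs gives matching results.
verdict: equivalent


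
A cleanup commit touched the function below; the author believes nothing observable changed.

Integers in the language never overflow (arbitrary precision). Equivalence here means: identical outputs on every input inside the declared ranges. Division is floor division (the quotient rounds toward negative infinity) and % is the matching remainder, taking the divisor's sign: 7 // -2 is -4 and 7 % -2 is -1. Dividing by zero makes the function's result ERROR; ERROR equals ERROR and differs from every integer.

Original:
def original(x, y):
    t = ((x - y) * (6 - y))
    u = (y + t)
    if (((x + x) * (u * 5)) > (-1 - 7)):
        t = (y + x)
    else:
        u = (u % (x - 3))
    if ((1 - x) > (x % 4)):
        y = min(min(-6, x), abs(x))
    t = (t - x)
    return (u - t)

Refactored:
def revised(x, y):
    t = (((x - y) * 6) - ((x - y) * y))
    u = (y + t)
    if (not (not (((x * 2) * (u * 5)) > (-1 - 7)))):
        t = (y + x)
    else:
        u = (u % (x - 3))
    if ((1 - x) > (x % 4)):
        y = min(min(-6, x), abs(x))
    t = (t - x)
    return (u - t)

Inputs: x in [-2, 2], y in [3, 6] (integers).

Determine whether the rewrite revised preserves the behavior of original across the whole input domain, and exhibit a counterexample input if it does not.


Comparing the listings, the differences include: boolean connective usage differs, plus constant usage differs, plus arithmetic usage differs.
Tracing x=-2, y=6: original: t=0, then u=6, then (((x + x) * (u * 5)) > (-1 - 7)) is false, then u=-4, then ((1 - x) > (x % 4)) is true, then y=-6, then t=2, then returns -6 | revised: t=0, then u=6, then (not (not (((x * 2) * (u * 5)) > (-1 - 7)))) is false, then u=-4, then ((1 - x) > (x % 4)) is true, then y=-6, then t=2, then returns -6 — matching result -6.
Every one of the 20 inputs gives matching results.
verdict: equivalent


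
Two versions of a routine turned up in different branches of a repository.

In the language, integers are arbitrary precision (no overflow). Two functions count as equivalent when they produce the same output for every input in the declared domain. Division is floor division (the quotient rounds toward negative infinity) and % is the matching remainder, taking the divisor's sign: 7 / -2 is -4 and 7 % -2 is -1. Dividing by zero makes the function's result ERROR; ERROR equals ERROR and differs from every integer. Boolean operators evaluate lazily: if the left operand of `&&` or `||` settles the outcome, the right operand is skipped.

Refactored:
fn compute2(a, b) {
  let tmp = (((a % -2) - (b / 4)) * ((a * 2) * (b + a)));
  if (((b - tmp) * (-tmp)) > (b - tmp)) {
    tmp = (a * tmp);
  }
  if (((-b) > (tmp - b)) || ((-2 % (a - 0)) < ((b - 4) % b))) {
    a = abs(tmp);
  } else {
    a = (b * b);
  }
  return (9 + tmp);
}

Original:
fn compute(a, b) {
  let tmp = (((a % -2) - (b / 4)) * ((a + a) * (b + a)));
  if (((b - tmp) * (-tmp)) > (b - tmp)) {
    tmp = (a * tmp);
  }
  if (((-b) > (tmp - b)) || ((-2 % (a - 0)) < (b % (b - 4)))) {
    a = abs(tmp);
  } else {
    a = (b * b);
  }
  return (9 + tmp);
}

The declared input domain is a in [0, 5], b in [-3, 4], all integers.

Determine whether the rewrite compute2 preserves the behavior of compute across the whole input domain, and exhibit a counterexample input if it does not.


Take a=2, b=0.
compute: tmp becomes 0; next (((b - tmp) * (-tmp)) > (b - tmp)) evaluates to false; next (((-b) > (tmp - b)) || ((-2 % (a - 0)) < (b % (b - 4)))) evaluates to false; next a becomes 0; next final value 9
compute2: tmp becomes 0; next (((b - tmp) * (-tmp)) > (b - tmp)) evaluates to false; next hits division by zero so the output is ERROR
9 against ERROR: the behavior changed.
verdict: not equivalent; witness: a=2, b=0


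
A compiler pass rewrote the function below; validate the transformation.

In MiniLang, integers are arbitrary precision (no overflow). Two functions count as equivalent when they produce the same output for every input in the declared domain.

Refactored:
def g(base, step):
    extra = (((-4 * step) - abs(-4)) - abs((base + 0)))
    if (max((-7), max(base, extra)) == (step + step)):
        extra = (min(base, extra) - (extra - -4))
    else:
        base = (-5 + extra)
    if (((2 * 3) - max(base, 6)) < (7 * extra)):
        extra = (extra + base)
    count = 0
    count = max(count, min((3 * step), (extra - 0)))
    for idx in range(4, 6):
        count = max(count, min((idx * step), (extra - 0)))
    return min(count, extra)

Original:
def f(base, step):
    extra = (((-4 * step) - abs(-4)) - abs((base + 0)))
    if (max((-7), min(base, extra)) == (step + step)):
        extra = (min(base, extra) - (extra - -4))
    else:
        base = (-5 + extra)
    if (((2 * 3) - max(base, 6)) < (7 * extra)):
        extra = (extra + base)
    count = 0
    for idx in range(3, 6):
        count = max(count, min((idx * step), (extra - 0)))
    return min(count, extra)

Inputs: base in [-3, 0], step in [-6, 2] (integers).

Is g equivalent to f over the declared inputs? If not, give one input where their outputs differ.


Equivalent. The suspicious edit (`min(base, extra)` became `max(base, extra)`) never changes the result for any input inside the declared domain.
An exhaustive pass over the 36 declared inputs shows identical outputs.
Tracing base=0, step=-2: f: extra becomes 4; next (max((-7), min(base, extra)) == (step + step)) evaluates to false; next base becomes -1; next (((2 * 3) - max(base, 6)) < (7 * extra)) evaluates to true; next extra becomes 3; next count becomes 0; next at idx=3:; next count becomes 0; next at idx=4:; next count becomes 0; next at idx=5:; next count becomes 0; next final value 0 | g: extra becomes 4; next (max((-7), max(base, extra)) == (step + step)) evaluates to false; next base becomes -1; next (((2 * 3) - max(base, 6)) < (7 * extra)) evaluates to true; next extra becomes 3; next count becomes 0; next count becomes 0; next at idx=4:; next count becomes 0; next at idx=5:; next count becomes 0; next final value 0 — matching result 0.
verdict: equivalent


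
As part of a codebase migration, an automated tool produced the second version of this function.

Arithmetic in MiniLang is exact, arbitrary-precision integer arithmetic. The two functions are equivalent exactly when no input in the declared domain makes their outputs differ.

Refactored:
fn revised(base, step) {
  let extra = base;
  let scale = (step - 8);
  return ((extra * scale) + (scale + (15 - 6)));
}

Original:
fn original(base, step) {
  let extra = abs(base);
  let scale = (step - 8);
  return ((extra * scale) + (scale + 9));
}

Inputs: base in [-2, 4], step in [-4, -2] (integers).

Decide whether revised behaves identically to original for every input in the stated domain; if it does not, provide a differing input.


Run the pair on base=-2, step=-4.
original: extra := 2 | scale := -12 | result -27
revised: extra := -2 | scale := -12 | result 21
-27 != 21, so the rewrite changes behavior.
verdict: not equivalent; witness: base=-2, step=-4


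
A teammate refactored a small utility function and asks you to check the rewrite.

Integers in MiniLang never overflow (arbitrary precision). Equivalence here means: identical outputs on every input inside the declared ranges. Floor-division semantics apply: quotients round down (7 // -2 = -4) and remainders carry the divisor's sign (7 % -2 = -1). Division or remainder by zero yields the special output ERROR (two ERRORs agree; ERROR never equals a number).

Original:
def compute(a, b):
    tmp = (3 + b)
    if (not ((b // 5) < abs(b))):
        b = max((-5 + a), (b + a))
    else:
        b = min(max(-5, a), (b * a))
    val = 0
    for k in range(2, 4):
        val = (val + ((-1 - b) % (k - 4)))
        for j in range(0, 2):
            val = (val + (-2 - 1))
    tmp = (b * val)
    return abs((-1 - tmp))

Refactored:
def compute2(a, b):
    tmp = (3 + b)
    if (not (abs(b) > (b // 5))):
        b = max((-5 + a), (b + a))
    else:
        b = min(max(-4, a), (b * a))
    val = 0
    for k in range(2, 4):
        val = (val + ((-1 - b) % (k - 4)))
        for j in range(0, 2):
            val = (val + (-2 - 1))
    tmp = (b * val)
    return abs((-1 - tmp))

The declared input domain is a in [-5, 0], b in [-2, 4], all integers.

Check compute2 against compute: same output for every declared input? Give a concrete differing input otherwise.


The rewrite breaks on a=-5, b=-2, where the results are 61 and 53.
compute: tmp := 1 | (not ((b // 5) < abs(b))): false | b := -5 | val := 0 | iter k=2: | val := 0 | iter j=0: | val := -3 | iter j=1: | val := -6 | iter k=3: | val := -6 | iter j=0: | val := -9 | iter j=1: | val := -12 | tmp := 60 | result 61
compute2: tmp := 1 | (not (abs(b) > (b // 5))): false | b := -4 | val := 0 | iter k=2: | val := -1 | iter j=0: | val := -4 | iter j=1: | val := -7 | iter k=3: | val := -7 | iter j=0: | val := -10 | iter j=1: | val := -13 | tmp := 52 | result 53
verdict: not equivalent; witness: a=-5, b=-2


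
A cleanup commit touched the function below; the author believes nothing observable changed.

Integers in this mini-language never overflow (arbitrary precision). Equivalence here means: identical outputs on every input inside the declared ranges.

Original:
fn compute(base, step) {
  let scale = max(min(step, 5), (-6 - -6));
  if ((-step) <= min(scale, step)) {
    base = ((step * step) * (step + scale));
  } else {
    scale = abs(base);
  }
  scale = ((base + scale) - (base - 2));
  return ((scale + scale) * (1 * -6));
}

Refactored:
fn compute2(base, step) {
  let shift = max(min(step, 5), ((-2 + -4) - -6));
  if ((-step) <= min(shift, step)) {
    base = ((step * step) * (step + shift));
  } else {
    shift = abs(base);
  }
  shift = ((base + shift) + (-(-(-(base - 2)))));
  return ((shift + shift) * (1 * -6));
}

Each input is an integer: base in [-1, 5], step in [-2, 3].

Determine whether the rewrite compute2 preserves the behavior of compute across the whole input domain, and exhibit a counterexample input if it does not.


The two are interchangeable: constant usage differs, and arithmetic usage differs, and local variable names differ, and every declared input agrees.
One worked example (base=3, step=-2) — compute: scale = 0; ((-step) <= min(scale, step)) -> false; scale = 3; scale = 5; return -60; compute2: shift = 0; ((-step) <= min(shift, step)) -> false; shift = 3; shift = 5; return -60; agreement on -60.
Across all 42 domain points the two functions coincide.
verdict: equivalent


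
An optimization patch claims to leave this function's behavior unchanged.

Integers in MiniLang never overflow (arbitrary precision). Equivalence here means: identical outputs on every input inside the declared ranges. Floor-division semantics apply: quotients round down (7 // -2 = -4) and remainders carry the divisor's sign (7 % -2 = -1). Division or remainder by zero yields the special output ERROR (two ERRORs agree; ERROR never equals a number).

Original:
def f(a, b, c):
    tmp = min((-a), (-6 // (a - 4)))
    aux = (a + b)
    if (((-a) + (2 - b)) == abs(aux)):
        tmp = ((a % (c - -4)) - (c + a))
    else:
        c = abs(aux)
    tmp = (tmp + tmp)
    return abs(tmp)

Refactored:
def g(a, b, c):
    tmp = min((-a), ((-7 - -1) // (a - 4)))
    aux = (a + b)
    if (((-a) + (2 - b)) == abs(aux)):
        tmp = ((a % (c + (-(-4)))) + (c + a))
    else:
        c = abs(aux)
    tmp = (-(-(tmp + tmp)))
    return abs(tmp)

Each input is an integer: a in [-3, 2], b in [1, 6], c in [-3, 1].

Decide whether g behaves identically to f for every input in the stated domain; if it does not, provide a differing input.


Run the pair on a=-3, b=4, c=-2.
f: tmp = 0; aux = 1; (((-a) + (2 - b)) == abs(aux)) -> true; tmp = 6; tmp = 12; return 12
g: tmp = 0; aux = 1; (((-a) + (2 - b)) == abs(aux)) -> true; tmp = -4; tmp = -8; return 8
12 against 8: the behavior changed.
verdict: not equivalent; witness: a=-3, b=4, c=-2


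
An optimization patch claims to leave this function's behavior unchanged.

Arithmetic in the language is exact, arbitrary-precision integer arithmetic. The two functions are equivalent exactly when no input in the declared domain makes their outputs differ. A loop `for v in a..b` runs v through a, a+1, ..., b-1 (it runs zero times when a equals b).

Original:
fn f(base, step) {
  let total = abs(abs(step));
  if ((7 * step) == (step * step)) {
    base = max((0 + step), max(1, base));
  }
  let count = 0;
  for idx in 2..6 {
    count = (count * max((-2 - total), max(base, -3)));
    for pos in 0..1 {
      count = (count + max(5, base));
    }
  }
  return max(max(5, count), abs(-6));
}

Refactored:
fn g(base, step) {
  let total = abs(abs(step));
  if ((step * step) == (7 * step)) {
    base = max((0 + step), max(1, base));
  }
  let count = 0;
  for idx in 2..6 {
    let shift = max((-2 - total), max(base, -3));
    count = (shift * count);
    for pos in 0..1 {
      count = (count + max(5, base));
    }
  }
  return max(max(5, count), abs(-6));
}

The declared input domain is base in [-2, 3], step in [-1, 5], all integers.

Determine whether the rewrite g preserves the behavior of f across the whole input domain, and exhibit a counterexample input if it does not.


Although local variable names differ, statement counts differ, 42/42 inputs agree.
verdict: equivalent


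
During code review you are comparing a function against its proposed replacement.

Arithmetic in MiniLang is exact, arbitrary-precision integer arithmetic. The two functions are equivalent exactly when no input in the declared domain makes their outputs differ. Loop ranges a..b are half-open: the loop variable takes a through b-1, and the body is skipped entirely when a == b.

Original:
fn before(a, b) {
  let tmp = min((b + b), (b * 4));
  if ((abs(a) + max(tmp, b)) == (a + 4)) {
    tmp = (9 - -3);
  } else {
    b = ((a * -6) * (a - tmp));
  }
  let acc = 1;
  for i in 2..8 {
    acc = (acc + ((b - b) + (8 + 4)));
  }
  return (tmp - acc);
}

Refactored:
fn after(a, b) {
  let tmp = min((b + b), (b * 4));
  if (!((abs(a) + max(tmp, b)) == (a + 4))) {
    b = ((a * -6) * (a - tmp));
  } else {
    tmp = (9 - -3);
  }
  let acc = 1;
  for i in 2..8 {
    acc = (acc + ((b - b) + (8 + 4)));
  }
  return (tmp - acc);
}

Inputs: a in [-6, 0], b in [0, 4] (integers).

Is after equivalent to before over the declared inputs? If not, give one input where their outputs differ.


The two versions differ — the changes include boolean connective usage differs.
One worked example (a=-5, b=1) — before: tmp=2, then ((abs(a) + max(tmp, b)) == (a + 4)) is false, then b=-210, then acc=1, then (i=2), then acc=13, then (i=3), then acc=25, then (i=4), then acc=37, then (i=5), then acc=49, then (i=6), then acc=61, then (i=7), then acc=73, then returns -71; after: tmp=2, then (!((abs(a) + max(tmp, b)) == (a + 4))) is true, then b=-210, then acc=1, then (i=2), then acc=13, then (i=3), then acc=25, then (i=4), then acc=37, then (i=5), then acc=49, then (i=6), then acc=61, then (i=7), then acc=73, then returns -71; agreement on -71.
Across all 35 domain points the two functions coincide.
verdict: equivalent


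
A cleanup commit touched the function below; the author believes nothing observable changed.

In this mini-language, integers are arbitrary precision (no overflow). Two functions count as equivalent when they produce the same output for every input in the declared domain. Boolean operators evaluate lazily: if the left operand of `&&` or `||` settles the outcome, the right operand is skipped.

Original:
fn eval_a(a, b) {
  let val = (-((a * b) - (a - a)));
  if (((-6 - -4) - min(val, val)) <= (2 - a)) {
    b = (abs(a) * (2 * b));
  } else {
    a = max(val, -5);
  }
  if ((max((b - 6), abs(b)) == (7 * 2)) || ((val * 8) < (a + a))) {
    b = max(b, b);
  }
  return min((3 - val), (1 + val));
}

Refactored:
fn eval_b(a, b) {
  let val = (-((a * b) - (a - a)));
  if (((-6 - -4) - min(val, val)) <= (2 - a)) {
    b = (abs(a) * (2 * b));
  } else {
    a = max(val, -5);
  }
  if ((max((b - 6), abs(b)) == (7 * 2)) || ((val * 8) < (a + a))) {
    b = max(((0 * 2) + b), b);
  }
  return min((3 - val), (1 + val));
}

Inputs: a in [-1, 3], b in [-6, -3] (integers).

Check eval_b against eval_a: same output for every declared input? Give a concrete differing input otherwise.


Side by side, the visible changes include: arithmetic usage differs, plus constant usage differs.
Spot check at a=3, b=-3 — eval_a: val = 9; (((-6 - -4) - min(val, val)) <= (2 - a)) -> true; b = -18; ((max((b - 6), abs(b)) == (7 * 2)) || ((val * 8) < (a + a))) -> false; return -6. eval_b: val = 9; (((-6 - -4) - min(val, val)) <= (2 - a)) -> true; b = -18; ((max((b - 6), abs(b)) == (7 * 2)) || ((val * 8) < (a + a))) -> false; return -6. Both give -6.
Across all 20 domain points the two functions coincide.
verdict: equivalent


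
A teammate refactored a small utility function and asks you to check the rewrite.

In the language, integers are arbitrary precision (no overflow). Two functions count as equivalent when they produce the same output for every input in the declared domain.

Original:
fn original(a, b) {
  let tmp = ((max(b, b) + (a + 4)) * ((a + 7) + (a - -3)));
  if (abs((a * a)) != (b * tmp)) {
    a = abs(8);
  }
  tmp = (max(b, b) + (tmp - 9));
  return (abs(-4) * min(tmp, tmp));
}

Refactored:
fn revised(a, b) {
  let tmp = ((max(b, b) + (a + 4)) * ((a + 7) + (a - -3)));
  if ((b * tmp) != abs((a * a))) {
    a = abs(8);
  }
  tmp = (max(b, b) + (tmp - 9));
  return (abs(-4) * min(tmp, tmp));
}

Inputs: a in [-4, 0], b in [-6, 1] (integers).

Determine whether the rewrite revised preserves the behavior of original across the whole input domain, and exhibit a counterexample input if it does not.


Although same computation, different form, 40/40 inputs agree.
verdict: equivalent
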